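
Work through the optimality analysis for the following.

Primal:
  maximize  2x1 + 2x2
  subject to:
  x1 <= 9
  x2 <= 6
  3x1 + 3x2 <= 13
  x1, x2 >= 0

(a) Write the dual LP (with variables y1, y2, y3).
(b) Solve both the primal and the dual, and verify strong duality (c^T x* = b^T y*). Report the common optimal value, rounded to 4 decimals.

The standard primal-dual pair for 'max c^T x s.t. A x <= b, x >= 0' is:
  Dual:  min b^T y  s.t.  A^T y >= c,  y >= 0.

So the dual LP is:
  minimize  9y1 + 6y2 + 13y3
  subject to:
    y1 + 3y3 >= 2
    y2 + 3y3 >= 2
    y1, y2, y3 >= 0

Solving the primal: x* = (4.3333, 0).
  primal value c^T x* = 8.6667.
Solving the dual: y* = (0, 0, 0.6667).
  dual value b^T y* = 8.6667.
Strong duality: c^T x* = b^T y*. Confirmed.

8.6667


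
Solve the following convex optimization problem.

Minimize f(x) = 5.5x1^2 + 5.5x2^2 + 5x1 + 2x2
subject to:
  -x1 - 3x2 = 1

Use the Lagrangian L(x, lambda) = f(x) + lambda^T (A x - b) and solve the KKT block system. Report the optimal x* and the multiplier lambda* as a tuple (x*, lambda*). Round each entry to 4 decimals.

Form the Lagrangian:
  L(x, lambda) = (1/2) x^T Q x + c^T x + lambda^T (A x - b)
Stationarity (grad_x L = 0): Q x + c + A^T lambda = 0.
Primal feasibility: A x = b.

This gives the KKT block system:
  [ Q   A^T ] [ x     ]   [-c ]
  [ A    0  ] [ lambda ] = [ b ]

Solving the linear system:
  x*      = (-0.4545, -0.1818)
  lambda* = (0)
  f(x*)   = -1.3182

x* = (-0.4545, -0.1818), lambda* = (0)


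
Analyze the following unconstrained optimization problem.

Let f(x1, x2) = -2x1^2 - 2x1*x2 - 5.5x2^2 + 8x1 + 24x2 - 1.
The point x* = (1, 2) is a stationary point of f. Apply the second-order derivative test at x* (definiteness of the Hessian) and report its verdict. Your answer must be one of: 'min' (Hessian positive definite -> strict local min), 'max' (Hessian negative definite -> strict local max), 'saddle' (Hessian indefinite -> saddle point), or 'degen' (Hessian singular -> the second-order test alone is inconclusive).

Compute the Hessian H = grad^2 f:
  H = [[-4, -2], [-2, -11]]
Verify stationarity: grad f(x*) = H x* + g = (0, 0).
Eigenvalues of H: -11.5311, -3.4689.
Both eigenvalues < 0, so H is negative definite -> x* is a strict local max.

max


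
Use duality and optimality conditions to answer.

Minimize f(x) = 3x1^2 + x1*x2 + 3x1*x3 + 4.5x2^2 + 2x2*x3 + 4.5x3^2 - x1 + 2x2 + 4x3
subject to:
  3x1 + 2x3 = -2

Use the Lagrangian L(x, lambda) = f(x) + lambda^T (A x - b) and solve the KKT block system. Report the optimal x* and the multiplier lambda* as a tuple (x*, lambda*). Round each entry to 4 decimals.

Form the Lagrangian:
  L(x, lambda) = (1/2) x^T Q x + c^T x + lambda^T (A x - b)
Stationarity (grad_x L = 0): Q x + c + A^T lambda = 0.
Primal feasibility: A x = b.

This gives the KKT block system:
  [ Q   A^T ] [ x     ]   [-c ]
  [ A    0  ] [ lambda ] = [ b ]

Solving the linear system:
  x*      = (-0.2083, -0.0463, -0.6876)
  lambda* = (1.4529)
  f(x*)   = 0.1355

x* = (-0.2083, -0.0463, -0.6876), lambda* = (1.4529)


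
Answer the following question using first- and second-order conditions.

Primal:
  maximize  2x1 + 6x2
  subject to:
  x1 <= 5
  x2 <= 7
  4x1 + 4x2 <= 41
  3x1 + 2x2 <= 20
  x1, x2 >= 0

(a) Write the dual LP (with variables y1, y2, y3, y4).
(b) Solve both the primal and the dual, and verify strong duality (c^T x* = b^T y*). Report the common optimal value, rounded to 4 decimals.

The standard primal-dual pair for 'max c^T x s.t. A x <= b, x >= 0' is:
  Dual:  min b^T y  s.t.  A^T y >= c,  y >= 0.

So the dual LP is:
  minimize  5y1 + 7y2 + 41y3 + 20y4
  subject to:
    y1 + 4y3 + 3y4 >= 2
    y2 + 4y3 + 2y4 >= 6
    y1, y2, y3, y4 >= 0

Solving the primal: x* = (2, 7).
  primal value c^T x* = 46.
Solving the dual: y* = (0, 4.6667, 0, 0.6667).
  dual value b^T y* = 46.
Strong duality: c^T x* = b^T y*. Confirmed.

46


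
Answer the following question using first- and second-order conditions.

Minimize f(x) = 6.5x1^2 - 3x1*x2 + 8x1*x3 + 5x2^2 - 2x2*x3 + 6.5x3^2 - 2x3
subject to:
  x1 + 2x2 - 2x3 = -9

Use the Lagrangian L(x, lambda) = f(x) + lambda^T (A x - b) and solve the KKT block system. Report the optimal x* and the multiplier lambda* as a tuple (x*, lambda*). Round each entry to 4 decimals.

Form the Lagrangian:
  L(x, lambda) = (1/2) x^T Q x + c^T x + lambda^T (A x - b)
Stationarity (grad_x L = 0): Q x + c + A^T lambda = 0.
Primal feasibility: A x = b.

This gives the KKT block system:
  [ Q   A^T ] [ x     ]   [-c ]
  [ A    0  ] [ lambda ] = [ b ]

Solving the linear system:
  x*      = (-2.0599, -1.3616, 2.1084)
  lambda* = (5.8267)
  f(x*)   = 24.1116

x* = (-2.0599, -1.3616, 2.1084), lambda* = (5.8267)


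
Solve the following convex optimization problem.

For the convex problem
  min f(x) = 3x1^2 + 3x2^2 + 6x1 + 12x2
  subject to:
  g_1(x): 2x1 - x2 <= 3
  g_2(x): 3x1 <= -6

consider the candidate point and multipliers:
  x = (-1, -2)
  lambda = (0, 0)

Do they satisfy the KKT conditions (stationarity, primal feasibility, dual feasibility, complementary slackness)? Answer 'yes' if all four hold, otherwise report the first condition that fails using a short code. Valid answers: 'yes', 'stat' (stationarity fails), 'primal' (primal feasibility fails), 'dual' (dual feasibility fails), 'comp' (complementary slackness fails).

Gradient of f: grad f(x) = Q x + c = (0, 0)
Constraint values g_i(x) = a_i^T x - b_i:
  g_1((-1, -2)) = -3
  g_2((-1, -2)) = 3
Stationarity residual: grad f(x) + sum_i lambda_i a_i = (0, 0)
  -> stationarity OK
Primal feasibility (all g_i <= 0): FAILS
Dual feasibility (all lambda_i >= 0): OK
Complementary slackness (lambda_i * g_i(x) = 0 for all i): OK

Verdict: the first failing condition is primal_feasibility -> primal.

primal


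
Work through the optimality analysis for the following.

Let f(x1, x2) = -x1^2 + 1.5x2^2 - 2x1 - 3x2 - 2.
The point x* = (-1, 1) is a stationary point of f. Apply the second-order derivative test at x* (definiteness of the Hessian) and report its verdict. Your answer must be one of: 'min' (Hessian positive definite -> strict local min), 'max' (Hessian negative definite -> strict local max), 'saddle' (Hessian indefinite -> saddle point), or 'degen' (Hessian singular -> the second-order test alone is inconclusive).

Compute the Hessian H = grad^2 f:
  H = [[-2, 0], [0, 3]]
Verify stationarity: grad f(x*) = H x* + g = (0, 0).
Eigenvalues of H: -2, 3.
Eigenvalues have mixed signs, so H is indefinite -> x* is a saddle point.

saddle


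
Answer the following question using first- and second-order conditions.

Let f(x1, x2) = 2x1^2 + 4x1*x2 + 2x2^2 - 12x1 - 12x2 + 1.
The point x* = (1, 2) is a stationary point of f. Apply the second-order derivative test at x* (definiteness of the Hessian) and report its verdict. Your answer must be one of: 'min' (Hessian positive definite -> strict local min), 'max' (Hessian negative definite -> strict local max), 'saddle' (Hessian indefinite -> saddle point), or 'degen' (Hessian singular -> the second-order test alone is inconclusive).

Compute the Hessian H = grad^2 f:
  H = [[4, 4], [4, 4]]
Verify stationarity: grad f(x*) = H x* + g = (0, 0).
Eigenvalues of H: 0, 8.
H has a zero eigenvalue (singular; positive semidefinite but not definite), so H is neither positive definite, negative definite, nor indefinite. The second-order test alone is inconclusive -> degen.
(Indeed, f is constant along the null direction of H through x*, so x* is not a strict local extremum.)

degen


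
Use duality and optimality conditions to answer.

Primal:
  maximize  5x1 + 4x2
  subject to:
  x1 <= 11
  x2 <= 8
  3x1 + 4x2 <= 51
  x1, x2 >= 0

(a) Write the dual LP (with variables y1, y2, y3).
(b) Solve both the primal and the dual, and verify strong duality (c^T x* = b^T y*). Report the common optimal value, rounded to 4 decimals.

The standard primal-dual pair for 'max c^T x s.t. A x <= b, x >= 0' is:
  Dual:  min b^T y  s.t.  A^T y >= c,  y >= 0.

So the dual LP is:
  minimize  11y1 + 8y2 + 51y3
  subject to:
    y1 + 3y3 >= 5
    y2 + 4y3 >= 4
    y1, y2, y3 >= 0

Solving the primal: x* = (11, 4.5).
  primal value c^T x* = 73.
Solving the dual: y* = (2, 0, 1).
  dual value b^T y* = 73.
Strong duality: c^T x* = b^T y*. Confirmed.

73


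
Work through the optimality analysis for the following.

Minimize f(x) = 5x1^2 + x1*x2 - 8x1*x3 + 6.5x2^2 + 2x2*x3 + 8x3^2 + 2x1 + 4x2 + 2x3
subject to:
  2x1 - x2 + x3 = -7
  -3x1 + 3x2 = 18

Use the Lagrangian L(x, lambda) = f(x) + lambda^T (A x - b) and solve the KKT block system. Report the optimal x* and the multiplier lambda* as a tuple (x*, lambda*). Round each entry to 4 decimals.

Form the Lagrangian:
  L(x, lambda) = (1/2) x^T Q x + c^T x + lambda^T (A x - b)
Stationarity (grad_x L = 0): Q x + c + A^T lambda = 0.
Primal feasibility: A x = b.

This gives the KKT block system:
  [ Q   A^T ] [ x     ]   [-c ]
  [ A    0  ] [ lambda ] = [ b ]

Solving the linear system:
  x*      = (-1.8491, 4.1509, 0.8491)
  lambda* = (-38.6792, -32.1635)
  f(x*)   = 161.3962

x* = (-1.8491, 4.1509, 0.8491), lambda* = (-38.6792, -32.1635)


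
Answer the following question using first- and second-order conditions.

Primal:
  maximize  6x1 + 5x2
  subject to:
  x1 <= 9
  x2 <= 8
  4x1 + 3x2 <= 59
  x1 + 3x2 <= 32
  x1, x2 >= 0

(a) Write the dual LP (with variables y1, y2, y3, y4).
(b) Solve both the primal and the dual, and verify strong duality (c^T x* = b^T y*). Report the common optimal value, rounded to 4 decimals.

The standard primal-dual pair for 'max c^T x s.t. A x <= b, x >= 0' is:
  Dual:  min b^T y  s.t.  A^T y >= c,  y >= 0.

So the dual LP is:
  minimize  9y1 + 8y2 + 59y3 + 32y4
  subject to:
    y1 + 4y3 + y4 >= 6
    y2 + 3y3 + 3y4 >= 5
    y1, y2, y3, y4 >= 0

Solving the primal: x* = (9, 7.6667).
  primal value c^T x* = 92.3333.
Solving the dual: y* = (0, 0, 1.4444, 0.2222).
  dual value b^T y* = 92.3333.
Strong duality: c^T x* = b^T y*. Confirmed.

92.3333


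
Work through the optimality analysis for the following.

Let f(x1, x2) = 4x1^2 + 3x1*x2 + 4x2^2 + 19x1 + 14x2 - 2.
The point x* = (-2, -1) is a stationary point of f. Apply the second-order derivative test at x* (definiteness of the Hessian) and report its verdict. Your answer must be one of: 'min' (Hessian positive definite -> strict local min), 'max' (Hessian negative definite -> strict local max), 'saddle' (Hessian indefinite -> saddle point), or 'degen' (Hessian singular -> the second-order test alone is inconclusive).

Compute the Hessian H = grad^2 f:
  H = [[8, 3], [3, 8]]
Verify stationarity: grad f(x*) = H x* + g = (0, 0).
Eigenvalues of H: 5, 11.
Both eigenvalues > 0, so H is positive definite -> x* is a strict local min.

min


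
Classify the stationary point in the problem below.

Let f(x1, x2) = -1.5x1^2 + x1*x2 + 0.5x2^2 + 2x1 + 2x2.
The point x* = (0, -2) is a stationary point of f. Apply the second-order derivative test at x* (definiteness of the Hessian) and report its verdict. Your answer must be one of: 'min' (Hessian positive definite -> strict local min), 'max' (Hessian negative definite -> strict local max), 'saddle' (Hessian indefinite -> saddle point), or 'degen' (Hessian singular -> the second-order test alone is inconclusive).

Compute the Hessian H = grad^2 f:
  H = [[-3, 1], [1, 1]]
Verify stationarity: grad f(x*) = H x* + g = (0, 0).
Eigenvalues of H: -3.2361, 1.2361.
Eigenvalues have mixed signs, so H is indefinite -> x* is a saddle point.

saddle


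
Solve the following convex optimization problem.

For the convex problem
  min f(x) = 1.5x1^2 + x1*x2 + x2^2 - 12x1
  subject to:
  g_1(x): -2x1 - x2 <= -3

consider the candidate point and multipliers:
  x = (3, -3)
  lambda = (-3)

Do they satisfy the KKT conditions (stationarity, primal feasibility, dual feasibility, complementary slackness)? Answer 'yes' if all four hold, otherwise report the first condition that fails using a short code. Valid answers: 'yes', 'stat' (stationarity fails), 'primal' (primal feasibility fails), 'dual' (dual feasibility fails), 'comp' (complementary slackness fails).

Gradient of f: grad f(x) = Q x + c = (-6, -3)
Constraint values g_i(x) = a_i^T x - b_i:
  g_1((3, -3)) = 0
Stationarity residual: grad f(x) + sum_i lambda_i a_i = (0, 0)
  -> stationarity OK
Primal feasibility (all g_i <= 0): OK
Dual feasibility (all lambda_i >= 0): FAILS
Complementary slackness (lambda_i * g_i(x) = 0 for all i): OK

Verdict: the first failing condition is dual_feasibility -> dual.

dual


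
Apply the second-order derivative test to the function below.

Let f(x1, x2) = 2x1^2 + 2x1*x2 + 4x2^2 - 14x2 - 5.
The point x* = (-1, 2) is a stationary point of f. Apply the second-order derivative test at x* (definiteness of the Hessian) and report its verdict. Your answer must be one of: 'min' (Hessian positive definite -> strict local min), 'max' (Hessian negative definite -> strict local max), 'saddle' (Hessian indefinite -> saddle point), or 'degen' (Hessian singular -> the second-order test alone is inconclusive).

Compute the Hessian H = grad^2 f:
  H = [[4, 2], [2, 8]]
Verify stationarity: grad f(x*) = H x* + g = (0, 0).
Eigenvalues of H: 3.1716, 8.8284.
Both eigenvalues > 0, so H is positive definite -> x* is a strict local min.

min


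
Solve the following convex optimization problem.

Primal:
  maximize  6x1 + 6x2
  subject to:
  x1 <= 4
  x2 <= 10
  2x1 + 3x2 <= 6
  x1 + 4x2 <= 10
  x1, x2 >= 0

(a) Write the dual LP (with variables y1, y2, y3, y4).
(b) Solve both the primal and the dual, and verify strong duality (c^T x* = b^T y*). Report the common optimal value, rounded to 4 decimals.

The standard primal-dual pair for 'max c^T x s.t. A x <= b, x >= 0' is:
  Dual:  min b^T y  s.t.  A^T y >= c,  y >= 0.

So the dual LP is:
  minimize  4y1 + 10y2 + 6y3 + 10y4
  subject to:
    y1 + 2y3 + y4 >= 6
    y2 + 3y3 + 4y4 >= 6
    y1, y2, y3, y4 >= 0

Solving the primal: x* = (3, 0).
  primal value c^T x* = 18.
Solving the dual: y* = (0, 0, 3, 0).
  dual value b^T y* = 18.
Strong duality: c^T x* = b^T y*. Confirmed.

18


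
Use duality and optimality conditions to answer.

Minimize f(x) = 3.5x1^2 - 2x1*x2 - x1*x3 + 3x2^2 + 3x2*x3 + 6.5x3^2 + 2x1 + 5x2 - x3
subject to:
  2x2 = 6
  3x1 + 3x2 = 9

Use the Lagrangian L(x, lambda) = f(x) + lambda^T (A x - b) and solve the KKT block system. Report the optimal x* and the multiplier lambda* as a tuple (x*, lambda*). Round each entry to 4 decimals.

Form the Lagrangian:
  L(x, lambda) = (1/2) x^T Q x + c^T x + lambda^T (A x - b)
Stationarity (grad_x L = 0): Q x + c + A^T lambda = 0.
Primal feasibility: A x = b.

This gives the KKT block system:
  [ Q   A^T ] [ x     ]   [-c ]
  [ A    0  ] [ lambda ] = [ b ]

Solving the linear system:
  x*      = (0, 3, -0.6154)
  lambda* = (-12.2692, 1.1282)
  f(x*)   = 39.5385

x* = (0, 3, -0.6154), lambda* = (-12.2692, 1.1282)


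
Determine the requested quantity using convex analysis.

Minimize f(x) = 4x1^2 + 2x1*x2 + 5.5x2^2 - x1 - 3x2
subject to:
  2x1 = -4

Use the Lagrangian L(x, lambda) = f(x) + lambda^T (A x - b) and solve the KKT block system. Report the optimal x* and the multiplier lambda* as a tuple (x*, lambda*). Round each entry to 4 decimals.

Form the Lagrangian:
  L(x, lambda) = (1/2) x^T Q x + c^T x + lambda^T (A x - b)
Stationarity (grad_x L = 0): Q x + c + A^T lambda = 0.
Primal feasibility: A x = b.

This gives the KKT block system:
  [ Q   A^T ] [ x     ]   [-c ]
  [ A    0  ] [ lambda ] = [ b ]

Solving the linear system:
  x*      = (-2, 0.6364)
  lambda* = (7.8636)
  f(x*)   = 15.7727

x* = (-2, 0.6364), lambda* = (7.8636)


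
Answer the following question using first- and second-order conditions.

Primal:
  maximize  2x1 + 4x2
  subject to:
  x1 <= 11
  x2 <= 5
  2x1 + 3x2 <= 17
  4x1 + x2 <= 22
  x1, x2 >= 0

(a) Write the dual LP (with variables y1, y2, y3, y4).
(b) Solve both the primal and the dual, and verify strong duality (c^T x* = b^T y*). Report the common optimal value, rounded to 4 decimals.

The standard primal-dual pair for 'max c^T x s.t. A x <= b, x >= 0' is:
  Dual:  min b^T y  s.t.  A^T y >= c,  y >= 0.

So the dual LP is:
  minimize  11y1 + 5y2 + 17y3 + 22y4
  subject to:
    y1 + 2y3 + 4y4 >= 2
    y2 + 3y3 + y4 >= 4
    y1, y2, y3, y4 >= 0

Solving the primal: x* = (1, 5).
  primal value c^T x* = 22.
Solving the dual: y* = (0, 1, 1, 0).
  dual value b^T y* = 22.
Strong duality: c^T x* = b^T y*. Confirmed.

22


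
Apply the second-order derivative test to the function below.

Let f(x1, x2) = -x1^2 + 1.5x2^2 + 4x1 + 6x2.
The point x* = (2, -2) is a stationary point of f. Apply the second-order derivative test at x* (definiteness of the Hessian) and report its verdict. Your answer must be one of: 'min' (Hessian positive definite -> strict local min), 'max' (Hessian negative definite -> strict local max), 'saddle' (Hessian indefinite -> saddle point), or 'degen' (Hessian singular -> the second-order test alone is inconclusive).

Compute the Hessian H = grad^2 f:
  H = [[-2, 0], [0, 3]]
Verify stationarity: grad f(x*) = H x* + g = (0, 0).
Eigenvalues of H: -2, 3.
Eigenvalues have mixed signs, so H is indefinite -> x* is a saddle point.

saddle


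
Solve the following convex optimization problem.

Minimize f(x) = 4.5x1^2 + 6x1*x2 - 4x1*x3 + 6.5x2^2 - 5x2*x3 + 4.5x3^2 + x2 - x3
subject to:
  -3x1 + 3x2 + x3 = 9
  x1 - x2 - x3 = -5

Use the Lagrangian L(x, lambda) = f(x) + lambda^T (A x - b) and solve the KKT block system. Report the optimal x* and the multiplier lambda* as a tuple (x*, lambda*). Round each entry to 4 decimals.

Form the Lagrangian:
  L(x, lambda) = (1/2) x^T Q x + c^T x + lambda^T (A x - b)
Stationarity (grad_x L = 0): Q x + c + A^T lambda = 0.
Primal feasibility: A x = b.

This gives the KKT block system:
  [ Q   A^T ] [ x     ]   [-c ]
  [ A    0  ] [ lambda ] = [ b ]

Solving the linear system:
  x*      = (-0.3529, 1.6471, 3)
  lambda* = (6.9412, 26.1176)
  f(x*)   = 33.3824

x* = (-0.3529, 1.6471, 3), lambda* = (6.9412, 26.1176)


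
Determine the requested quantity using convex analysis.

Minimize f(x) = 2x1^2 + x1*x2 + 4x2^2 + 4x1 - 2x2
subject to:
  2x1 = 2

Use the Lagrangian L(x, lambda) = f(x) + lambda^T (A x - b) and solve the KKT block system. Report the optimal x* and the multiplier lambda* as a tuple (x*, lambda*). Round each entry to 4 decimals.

Form the Lagrangian:
  L(x, lambda) = (1/2) x^T Q x + c^T x + lambda^T (A x - b)
Stationarity (grad_x L = 0): Q x + c + A^T lambda = 0.
Primal feasibility: A x = b.

This gives the KKT block system:
  [ Q   A^T ] [ x     ]   [-c ]
  [ A    0  ] [ lambda ] = [ b ]

Solving the linear system:
  x*      = (1, 0.125)
  lambda* = (-4.0625)
  f(x*)   = 5.9375

x* = (1, 0.125), lambda* = (-4.0625)


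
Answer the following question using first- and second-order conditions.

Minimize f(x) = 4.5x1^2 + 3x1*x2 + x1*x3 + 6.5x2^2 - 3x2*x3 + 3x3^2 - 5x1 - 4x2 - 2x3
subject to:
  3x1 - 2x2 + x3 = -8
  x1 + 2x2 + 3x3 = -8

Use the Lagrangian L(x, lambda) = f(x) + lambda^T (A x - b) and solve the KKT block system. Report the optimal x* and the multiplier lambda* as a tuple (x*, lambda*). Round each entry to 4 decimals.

Form the Lagrangian:
  L(x, lambda) = (1/2) x^T Q x + c^T x + lambda^T (A x - b)
Stationarity (grad_x L = 0): Q x + c + A^T lambda = 0.
Primal feasibility: A x = b.

This gives the KKT block system:
  [ Q   A^T ] [ x     ]   [-c ]
  [ A    0  ] [ lambda ] = [ b ]

Solving the linear system:
  x*      = (-1.6579, 0.3421, -2.3421)
  lambda* = (5.6217, 4.3717)
  f(x*)   = 45.7763

x* = (-1.6579, 0.3421, -2.3421), lambda* = (5.6217, 4.3717)


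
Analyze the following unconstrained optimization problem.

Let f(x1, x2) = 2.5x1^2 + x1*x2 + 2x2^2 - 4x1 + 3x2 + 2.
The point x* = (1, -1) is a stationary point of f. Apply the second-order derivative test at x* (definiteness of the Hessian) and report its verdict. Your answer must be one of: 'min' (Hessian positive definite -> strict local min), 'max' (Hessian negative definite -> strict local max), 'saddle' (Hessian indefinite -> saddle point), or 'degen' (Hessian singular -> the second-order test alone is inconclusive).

Compute the Hessian H = grad^2 f:
  H = [[5, 1], [1, 4]]
Verify stationarity: grad f(x*) = H x* + g = (0, 0).
Eigenvalues of H: 3.382, 5.618.
Both eigenvalues > 0, so H is positive definite -> x* is a strict local min.

min


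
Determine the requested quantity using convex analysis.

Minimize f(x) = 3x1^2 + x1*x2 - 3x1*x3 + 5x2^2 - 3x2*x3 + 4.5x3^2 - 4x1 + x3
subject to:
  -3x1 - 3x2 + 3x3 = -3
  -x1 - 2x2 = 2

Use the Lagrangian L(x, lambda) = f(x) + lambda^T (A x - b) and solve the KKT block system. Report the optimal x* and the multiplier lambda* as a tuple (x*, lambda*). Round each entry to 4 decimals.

Form the Lagrangian:
  L(x, lambda) = (1/2) x^T Q x + c^T x + lambda^T (A x - b)
Stationarity (grad_x L = 0): Q x + c + A^T lambda = 0.
Primal feasibility: A x = b.

This gives the KKT block system:
  [ Q   A^T ] [ x     ]   [-c ]
  [ A    0  ] [ lambda ] = [ b ]

Solving the linear system:
  x*      = (0.4848, -1.2424, -1.7576)
  lambda* = (4.1818, -9.6061)
  f(x*)   = 14.0303

x* = (0.4848, -1.2424, -1.7576), lambda* = (4.1818, -9.6061)


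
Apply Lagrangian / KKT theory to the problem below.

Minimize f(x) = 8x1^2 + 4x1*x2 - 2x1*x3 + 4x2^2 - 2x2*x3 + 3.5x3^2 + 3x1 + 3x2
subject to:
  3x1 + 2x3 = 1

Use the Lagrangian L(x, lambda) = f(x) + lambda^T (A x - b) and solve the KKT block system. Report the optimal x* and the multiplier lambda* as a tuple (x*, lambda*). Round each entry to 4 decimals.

Form the Lagrangian:
  L(x, lambda) = (1/2) x^T Q x + c^T x + lambda^T (A x - b)
Stationarity (grad_x L = 0): Q x + c + A^T lambda = 0.
Primal feasibility: A x = b.

This gives the KKT block system:
  [ Q   A^T ] [ x     ]   [-c ]
  [ A    0  ] [ lambda ] = [ b ]

Solving the linear system:
  x*      = (0.1581, -0.3883, 0.2628)
  lambda* = (-1.1502)
  f(x*)   = 0.2297

x* = (0.1581, -0.3883, 0.2628), lambda* = (-1.1502)


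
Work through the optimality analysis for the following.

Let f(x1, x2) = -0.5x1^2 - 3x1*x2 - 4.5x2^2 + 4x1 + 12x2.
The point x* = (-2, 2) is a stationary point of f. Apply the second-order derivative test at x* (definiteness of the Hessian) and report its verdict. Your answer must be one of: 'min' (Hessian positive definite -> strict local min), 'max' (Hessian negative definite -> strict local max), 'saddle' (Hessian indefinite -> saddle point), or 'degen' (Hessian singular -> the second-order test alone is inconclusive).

Compute the Hessian H = grad^2 f:
  H = [[-1, -3], [-3, -9]]
Verify stationarity: grad f(x*) = H x* + g = (0, 0).
Eigenvalues of H: -10, 0.
H has a zero eigenvalue (singular; negative semidefinite but not definite), so H is neither positive definite, negative definite, nor indefinite. The second-order test alone is inconclusive -> degen.
(Indeed, f is constant along the null direction of H through x*, so x* is not a strict local extremum.)

degen


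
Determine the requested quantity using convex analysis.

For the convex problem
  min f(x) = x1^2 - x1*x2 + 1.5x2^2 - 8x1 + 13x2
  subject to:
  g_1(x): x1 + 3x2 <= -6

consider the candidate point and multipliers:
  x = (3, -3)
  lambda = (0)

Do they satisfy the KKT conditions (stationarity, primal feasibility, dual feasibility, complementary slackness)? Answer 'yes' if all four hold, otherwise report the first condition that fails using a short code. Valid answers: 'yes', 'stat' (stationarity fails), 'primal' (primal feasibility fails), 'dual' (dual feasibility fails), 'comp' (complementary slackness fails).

Gradient of f: grad f(x) = Q x + c = (1, 1)
Constraint values g_i(x) = a_i^T x - b_i:
  g_1((3, -3)) = 0
Stationarity residual: grad f(x) + sum_i lambda_i a_i = (1, 1)
  -> stationarity FAILS
Primal feasibility (all g_i <= 0): OK
Dual feasibility (all lambda_i >= 0): OK
Complementary slackness (lambda_i * g_i(x) = 0 for all i): OK

Verdict: the first failing condition is stationarity -> stat.

stat


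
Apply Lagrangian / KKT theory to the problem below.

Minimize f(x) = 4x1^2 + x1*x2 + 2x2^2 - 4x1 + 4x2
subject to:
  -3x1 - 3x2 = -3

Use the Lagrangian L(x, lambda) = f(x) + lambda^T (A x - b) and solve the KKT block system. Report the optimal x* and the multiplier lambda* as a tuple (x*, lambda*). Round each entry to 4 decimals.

Form the Lagrangian:
  L(x, lambda) = (1/2) x^T Q x + c^T x + lambda^T (A x - b)
Stationarity (grad_x L = 0): Q x + c + A^T lambda = 0.
Primal feasibility: A x = b.

This gives the KKT block system:
  [ Q   A^T ] [ x     ]   [-c ]
  [ A    0  ] [ lambda ] = [ b ]

Solving the linear system:
  x*      = (1.1, -0.1)
  lambda* = (1.5667)
  f(x*)   = -0.05

x* = (1.1, -0.1), lambda* = (1.5667)


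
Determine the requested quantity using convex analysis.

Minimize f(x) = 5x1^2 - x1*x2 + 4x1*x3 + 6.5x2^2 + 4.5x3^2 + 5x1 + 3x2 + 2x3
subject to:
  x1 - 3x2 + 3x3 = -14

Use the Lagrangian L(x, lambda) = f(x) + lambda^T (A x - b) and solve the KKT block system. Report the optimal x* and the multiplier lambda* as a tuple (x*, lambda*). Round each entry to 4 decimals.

Form the Lagrangian:
  L(x, lambda) = (1/2) x^T Q x + c^T x + lambda^T (A x - b)
Stationarity (grad_x L = 0): Q x + c + A^T lambda = 0.
Primal feasibility: A x = b.

This gives the KKT block system:
  [ Q   A^T ] [ x     ]   [-c ]
  [ A    0  ] [ lambda ] = [ b ]

Solving the linear system:
  x*      = (0.04, 1.6818, -2.9982)
  lambda* = (8.2745)
  f(x*)   = 57.5464

x* = (0.04, 1.6818, -2.9982), lambda* = (8.2745)


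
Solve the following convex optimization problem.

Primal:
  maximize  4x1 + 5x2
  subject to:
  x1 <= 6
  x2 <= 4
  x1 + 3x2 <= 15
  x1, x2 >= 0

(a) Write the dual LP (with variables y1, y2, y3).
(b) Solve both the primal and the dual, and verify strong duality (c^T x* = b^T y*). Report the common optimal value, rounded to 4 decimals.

The standard primal-dual pair for 'max c^T x s.t. A x <= b, x >= 0' is:
  Dual:  min b^T y  s.t.  A^T y >= c,  y >= 0.

So the dual LP is:
  minimize  6y1 + 4y2 + 15y3
  subject to:
    y1 + y3 >= 4
    y2 + 3y3 >= 5
    y1, y2, y3 >= 0

Solving the primal: x* = (6, 3).
  primal value c^T x* = 39.
Solving the dual: y* = (2.3333, 0, 1.6667).
  dual value b^T y* = 39.
Strong duality: c^T x* = b^T y*. Confirmed.

39


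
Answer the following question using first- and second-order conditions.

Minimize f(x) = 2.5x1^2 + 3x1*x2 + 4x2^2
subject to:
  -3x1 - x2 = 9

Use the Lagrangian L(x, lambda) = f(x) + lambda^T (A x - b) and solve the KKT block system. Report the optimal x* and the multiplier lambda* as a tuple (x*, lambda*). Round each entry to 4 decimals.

Form the Lagrangian:
  L(x, lambda) = (1/2) x^T Q x + c^T x + lambda^T (A x - b)
Stationarity (grad_x L = 0): Q x + c + A^T lambda = 0.
Primal feasibility: A x = b.

This gives the KKT block system:
  [ Q   A^T ] [ x     ]   [-c ]
  [ A    0  ] [ lambda ] = [ b ]

Solving the linear system:
  x*      = (-3.2034, 0.6102)
  lambda* = (-4.7288)
  f(x*)   = 21.2797

x* = (-3.2034, 0.6102), lambda* = (-4.7288)


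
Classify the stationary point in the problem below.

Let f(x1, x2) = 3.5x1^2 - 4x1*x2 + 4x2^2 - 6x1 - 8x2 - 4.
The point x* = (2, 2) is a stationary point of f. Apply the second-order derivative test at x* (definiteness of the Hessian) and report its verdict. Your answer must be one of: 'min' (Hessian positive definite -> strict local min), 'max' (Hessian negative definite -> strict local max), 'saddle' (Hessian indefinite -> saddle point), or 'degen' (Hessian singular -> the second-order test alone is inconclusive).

Compute the Hessian H = grad^2 f:
  H = [[7, -4], [-4, 8]]
Verify stationarity: grad f(x*) = H x* + g = (0, 0).
Eigenvalues of H: 3.4689, 11.5311.
Both eigenvalues > 0, so H is positive definite -> x* is a strict local min.

min


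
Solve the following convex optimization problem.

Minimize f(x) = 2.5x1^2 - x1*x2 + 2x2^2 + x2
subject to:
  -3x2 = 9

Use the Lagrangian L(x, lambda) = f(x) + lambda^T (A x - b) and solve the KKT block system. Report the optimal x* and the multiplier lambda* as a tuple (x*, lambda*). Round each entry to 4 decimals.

Form the Lagrangian:
  L(x, lambda) = (1/2) x^T Q x + c^T x + lambda^T (A x - b)
Stationarity (grad_x L = 0): Q x + c + A^T lambda = 0.
Primal feasibility: A x = b.

This gives the KKT block system:
  [ Q   A^T ] [ x     ]   [-c ]
  [ A    0  ] [ lambda ] = [ b ]

Solving the linear system:
  x*      = (-0.6, -3)
  lambda* = (-3.4667)
  f(x*)   = 14.1

x* = (-0.6, -3), lambda* = (-3.4667)


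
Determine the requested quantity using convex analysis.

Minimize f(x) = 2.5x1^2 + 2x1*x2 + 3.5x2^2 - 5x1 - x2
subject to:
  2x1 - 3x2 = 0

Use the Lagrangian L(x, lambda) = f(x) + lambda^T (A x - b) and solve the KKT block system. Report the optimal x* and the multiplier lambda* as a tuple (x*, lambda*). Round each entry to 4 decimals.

Form the Lagrangian:
  L(x, lambda) = (1/2) x^T Q x + c^T x + lambda^T (A x - b)
Stationarity (grad_x L = 0): Q x + c + A^T lambda = 0.
Primal feasibility: A x = b.

This gives the KKT block system:
  [ Q   A^T ] [ x     ]   [-c ]
  [ A    0  ] [ lambda ] = [ b ]

Solving the linear system:
  x*      = (0.5258, 0.3505)
  lambda* = (0.8351)
  f(x*)   = -1.4897

x* = (0.5258, 0.3505), lambda* = (0.8351)


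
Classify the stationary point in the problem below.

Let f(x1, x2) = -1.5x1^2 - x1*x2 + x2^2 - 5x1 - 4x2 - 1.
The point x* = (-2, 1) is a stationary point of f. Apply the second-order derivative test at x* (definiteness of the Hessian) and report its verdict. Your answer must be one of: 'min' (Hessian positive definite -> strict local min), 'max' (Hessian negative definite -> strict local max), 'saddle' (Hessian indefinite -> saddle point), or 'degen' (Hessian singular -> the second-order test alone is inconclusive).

Compute the Hessian H = grad^2 f:
  H = [[-3, -1], [-1, 2]]
Verify stationarity: grad f(x*) = H x* + g = (0, 0).
Eigenvalues of H: -3.1926, 2.1926.
Eigenvalues have mixed signs, so H is indefinite -> x* is a saddle point.

saddle


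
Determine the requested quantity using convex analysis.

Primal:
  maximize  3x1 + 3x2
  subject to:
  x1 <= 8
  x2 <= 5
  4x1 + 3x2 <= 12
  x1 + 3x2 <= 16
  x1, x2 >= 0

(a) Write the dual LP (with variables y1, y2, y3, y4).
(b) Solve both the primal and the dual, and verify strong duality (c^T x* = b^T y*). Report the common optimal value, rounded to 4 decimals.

The standard primal-dual pair for 'max c^T x s.t. A x <= b, x >= 0' is:
  Dual:  min b^T y  s.t.  A^T y >= c,  y >= 0.

So the dual LP is:
  minimize  8y1 + 5y2 + 12y3 + 16y4
  subject to:
    y1 + 4y3 + y4 >= 3
    y2 + 3y3 + 3y4 >= 3
    y1, y2, y3, y4 >= 0

Solving the primal: x* = (0, 4).
  primal value c^T x* = 12.
Solving the dual: y* = (0, 0, 1, 0).
  dual value b^T y* = 12.
Strong duality: c^T x* = b^T y*. Confirmed.

12


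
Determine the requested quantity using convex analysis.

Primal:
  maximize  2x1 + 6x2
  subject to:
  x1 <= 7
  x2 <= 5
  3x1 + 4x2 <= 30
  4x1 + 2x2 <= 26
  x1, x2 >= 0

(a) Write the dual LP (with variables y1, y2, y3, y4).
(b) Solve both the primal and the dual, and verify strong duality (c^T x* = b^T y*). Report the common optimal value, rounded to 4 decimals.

The standard primal-dual pair for 'max c^T x s.t. A x <= b, x >= 0' is:
  Dual:  min b^T y  s.t.  A^T y >= c,  y >= 0.

So the dual LP is:
  minimize  7y1 + 5y2 + 30y3 + 26y4
  subject to:
    y1 + 3y3 + 4y4 >= 2
    y2 + 4y3 + 2y4 >= 6
    y1, y2, y3, y4 >= 0

Solving the primal: x* = (3.3333, 5).
  primal value c^T x* = 36.6667.
Solving the dual: y* = (0, 3.3333, 0.6667, 0).
  dual value b^T y* = 36.6667.
Strong duality: c^T x* = b^T y*. Confirmed.

36.6667


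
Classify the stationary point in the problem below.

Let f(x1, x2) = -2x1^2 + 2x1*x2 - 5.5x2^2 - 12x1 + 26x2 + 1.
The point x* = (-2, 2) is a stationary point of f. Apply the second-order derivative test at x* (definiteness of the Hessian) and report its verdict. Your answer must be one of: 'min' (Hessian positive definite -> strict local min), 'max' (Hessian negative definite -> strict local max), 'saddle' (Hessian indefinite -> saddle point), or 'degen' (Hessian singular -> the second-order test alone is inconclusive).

Compute the Hessian H = grad^2 f:
  H = [[-4, 2], [2, -11]]
Verify stationarity: grad f(x*) = H x* + g = (0, 0).
Eigenvalues of H: -11.5311, -3.4689.
Both eigenvalues < 0, so H is negative definite -> x* is a strict local max.

max


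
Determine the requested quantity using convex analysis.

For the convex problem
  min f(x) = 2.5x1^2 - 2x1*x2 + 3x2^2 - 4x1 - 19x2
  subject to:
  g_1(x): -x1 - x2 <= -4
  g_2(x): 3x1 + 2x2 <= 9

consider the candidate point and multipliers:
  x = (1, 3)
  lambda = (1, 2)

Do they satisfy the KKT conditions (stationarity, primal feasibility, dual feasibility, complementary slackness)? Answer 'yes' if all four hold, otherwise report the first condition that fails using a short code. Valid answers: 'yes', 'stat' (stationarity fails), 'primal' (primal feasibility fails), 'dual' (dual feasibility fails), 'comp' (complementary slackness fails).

Gradient of f: grad f(x) = Q x + c = (-5, -3)
Constraint values g_i(x) = a_i^T x - b_i:
  g_1((1, 3)) = 0
  g_2((1, 3)) = 0
Stationarity residual: grad f(x) + sum_i lambda_i a_i = (0, 0)
  -> stationarity OK
Primal feasibility (all g_i <= 0): OK
Dual feasibility (all lambda_i >= 0): OK
Complementary slackness (lambda_i * g_i(x) = 0 for all i): OK

Verdict: yes, KKT holds.

yes


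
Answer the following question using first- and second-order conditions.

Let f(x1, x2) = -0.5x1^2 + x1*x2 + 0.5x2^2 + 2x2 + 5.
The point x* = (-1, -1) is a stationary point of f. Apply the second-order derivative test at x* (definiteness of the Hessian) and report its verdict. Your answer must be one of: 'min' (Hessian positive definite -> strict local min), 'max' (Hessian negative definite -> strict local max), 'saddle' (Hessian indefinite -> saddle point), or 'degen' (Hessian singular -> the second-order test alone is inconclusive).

Compute the Hessian H = grad^2 f:
  H = [[-1, 1], [1, 1]]
Verify stationarity: grad f(x*) = H x* + g = (0, 0).
Eigenvalues of H: -1.4142, 1.4142.
Eigenvalues have mixed signs, so H is indefinite -> x* is a saddle point.

saddle


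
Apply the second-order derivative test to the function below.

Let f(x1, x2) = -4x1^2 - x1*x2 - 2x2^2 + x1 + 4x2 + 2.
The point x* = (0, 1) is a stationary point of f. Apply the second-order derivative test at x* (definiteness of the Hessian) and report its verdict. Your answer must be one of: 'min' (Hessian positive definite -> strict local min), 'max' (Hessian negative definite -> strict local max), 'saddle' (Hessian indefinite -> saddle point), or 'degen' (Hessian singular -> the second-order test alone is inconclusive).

Compute the Hessian H = grad^2 f:
  H = [[-8, -1], [-1, -4]]
Verify stationarity: grad f(x*) = H x* + g = (0, 0).
Eigenvalues of H: -8.2361, -3.7639.
Both eigenvalues < 0, so H is negative definite -> x* is a strict local max.

max


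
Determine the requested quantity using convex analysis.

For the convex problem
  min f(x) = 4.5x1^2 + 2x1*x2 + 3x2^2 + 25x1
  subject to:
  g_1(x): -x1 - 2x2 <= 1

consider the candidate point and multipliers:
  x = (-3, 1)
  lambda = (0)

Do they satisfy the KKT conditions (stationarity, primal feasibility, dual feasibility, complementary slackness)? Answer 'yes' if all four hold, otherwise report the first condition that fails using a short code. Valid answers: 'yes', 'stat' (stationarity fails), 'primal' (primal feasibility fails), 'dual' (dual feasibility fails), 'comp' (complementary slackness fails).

Gradient of f: grad f(x) = Q x + c = (0, 0)
Constraint values g_i(x) = a_i^T x - b_i:
  g_1((-3, 1)) = 0
Stationarity residual: grad f(x) + sum_i lambda_i a_i = (0, 0)
  -> stationarity OK
Primal feasibility (all g_i <= 0): OK
Dual feasibility (all lambda_i >= 0): OK
Complementary slackness (lambda_i * g_i(x) = 0 for all i): OK

Verdict: yes, KKT holds.

yes


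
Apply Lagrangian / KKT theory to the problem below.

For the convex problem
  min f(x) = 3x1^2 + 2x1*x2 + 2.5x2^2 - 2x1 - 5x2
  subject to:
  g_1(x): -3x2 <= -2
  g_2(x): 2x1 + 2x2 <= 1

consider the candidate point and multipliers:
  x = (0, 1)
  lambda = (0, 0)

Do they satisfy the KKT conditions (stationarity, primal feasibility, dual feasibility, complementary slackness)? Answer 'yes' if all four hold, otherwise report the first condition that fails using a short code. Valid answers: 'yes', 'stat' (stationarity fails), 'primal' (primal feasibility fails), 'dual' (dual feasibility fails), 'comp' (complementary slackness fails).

Gradient of f: grad f(x) = Q x + c = (0, 0)
Constraint values g_i(x) = a_i^T x - b_i:
  g_1((0, 1)) = -1
  g_2((0, 1)) = 1
Stationarity residual: grad f(x) + sum_i lambda_i a_i = (0, 0)
  -> stationarity OK
Primal feasibility (all g_i <= 0): FAILS
Dual feasibility (all lambda_i >= 0): OK
Complementary slackness (lambda_i * g_i(x) = 0 for all i): OK

Verdict: the first failing condition is primal_feasibility -> primal.

primal


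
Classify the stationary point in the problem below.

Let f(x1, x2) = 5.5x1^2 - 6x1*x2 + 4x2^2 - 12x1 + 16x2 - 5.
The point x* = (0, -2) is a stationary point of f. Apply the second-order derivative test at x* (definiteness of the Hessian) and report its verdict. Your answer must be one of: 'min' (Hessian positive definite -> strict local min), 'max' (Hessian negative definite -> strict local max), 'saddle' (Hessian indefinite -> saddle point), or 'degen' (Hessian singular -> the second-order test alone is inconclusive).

Compute the Hessian H = grad^2 f:
  H = [[11, -6], [-6, 8]]
Verify stationarity: grad f(x*) = H x* + g = (0, 0).
Eigenvalues of H: 3.3153, 15.6847.
Both eigenvalues > 0, so H is positive definite -> x* is a strict local min.

min


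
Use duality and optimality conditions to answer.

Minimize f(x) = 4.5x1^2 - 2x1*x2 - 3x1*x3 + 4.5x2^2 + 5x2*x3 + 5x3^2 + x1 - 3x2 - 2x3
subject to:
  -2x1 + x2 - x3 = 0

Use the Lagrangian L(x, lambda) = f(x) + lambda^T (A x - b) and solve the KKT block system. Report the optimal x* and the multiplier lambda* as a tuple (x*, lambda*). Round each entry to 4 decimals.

Form the Lagrangian:
  L(x, lambda) = (1/2) x^T Q x + c^T x + lambda^T (A x - b)
Stationarity (grad_x L = 0): Q x + c + A^T lambda = 0.
Primal feasibility: A x = b.

This gives the KKT block system:
  [ Q   A^T ] [ x     ]   [-c ]
  [ A    0  ] [ lambda ] = [ b ]

Solving the linear system:
  x*      = (0.0551, 0.239, 0.1287)
  lambda* = (0.3162)
  f(x*)   = -0.4596

x* = (0.0551, 0.239, 0.1287), lambda* = (0.3162)


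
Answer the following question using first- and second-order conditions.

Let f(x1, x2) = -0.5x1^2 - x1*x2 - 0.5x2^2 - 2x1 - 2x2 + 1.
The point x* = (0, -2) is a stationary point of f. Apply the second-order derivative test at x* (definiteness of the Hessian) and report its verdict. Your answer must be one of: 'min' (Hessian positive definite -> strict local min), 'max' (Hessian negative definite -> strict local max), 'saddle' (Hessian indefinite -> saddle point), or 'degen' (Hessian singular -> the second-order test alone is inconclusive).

Compute the Hessian H = grad^2 f:
  H = [[-1, -1], [-1, -1]]
Verify stationarity: grad f(x*) = H x* + g = (0, 0).
Eigenvalues of H: -2, 0.
H has a zero eigenvalue (singular; negative semidefinite but not definite), so H is neither positive definite, negative definite, nor indefinite. The second-order test alone is inconclusive -> degen.
(Indeed, f is constant along the null direction of H through x*, so x* is not a strict local extremum.)

degen


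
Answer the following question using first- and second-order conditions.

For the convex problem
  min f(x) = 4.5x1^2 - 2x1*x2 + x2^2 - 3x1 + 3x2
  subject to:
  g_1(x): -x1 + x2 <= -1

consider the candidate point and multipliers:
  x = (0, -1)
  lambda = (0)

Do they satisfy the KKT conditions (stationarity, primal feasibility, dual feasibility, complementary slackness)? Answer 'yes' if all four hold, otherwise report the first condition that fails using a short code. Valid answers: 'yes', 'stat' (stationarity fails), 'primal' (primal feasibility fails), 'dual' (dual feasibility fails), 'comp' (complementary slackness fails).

Gradient of f: grad f(x) = Q x + c = (-1, 1)
Constraint values g_i(x) = a_i^T x - b_i:
  g_1((0, -1)) = 0
Stationarity residual: grad f(x) + sum_i lambda_i a_i = (-1, 1)
  -> stationarity FAILS
Primal feasibility (all g_i <= 0): OK
Dual feasibility (all lambda_i >= 0): OK
Complementary slackness (lambda_i * g_i(x) = 0 for all i): OK

Verdict: the first failing condition is stationarity -> stat.

stat
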